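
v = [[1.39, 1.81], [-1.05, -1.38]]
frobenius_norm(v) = 2.87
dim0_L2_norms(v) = [1.74, 2.28]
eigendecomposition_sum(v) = [[0.79,  0.94], [-0.54,  -0.65]] + [[0.6, 0.87], [-0.51, -0.73]]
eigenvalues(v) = [0.14, -0.13]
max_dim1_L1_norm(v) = 3.2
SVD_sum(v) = [[1.39, 1.81], [-1.05, -1.38]] + [[0.00, -0.00], [0.0, -0.0]]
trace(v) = 0.01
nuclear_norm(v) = 2.87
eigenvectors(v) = [[0.82,-0.77], [-0.57,0.64]]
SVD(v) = [[-0.80, 0.6], [0.60, 0.80]] @ diag([2.8661929216211557, 0.006175439157106285]) @ [[-0.61, -0.79],[0.79, -0.61]]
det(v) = -0.02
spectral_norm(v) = 2.87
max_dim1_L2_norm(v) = 2.28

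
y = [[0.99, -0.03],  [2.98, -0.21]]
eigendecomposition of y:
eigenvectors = [[0.35,0.03],[0.94,1.00]]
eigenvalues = [0.91, -0.13]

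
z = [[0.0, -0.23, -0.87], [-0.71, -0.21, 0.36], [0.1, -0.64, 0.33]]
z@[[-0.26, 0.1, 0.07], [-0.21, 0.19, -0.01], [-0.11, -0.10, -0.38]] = [[0.14, 0.04, 0.33], [0.19, -0.15, -0.18], [0.07, -0.14, -0.11]]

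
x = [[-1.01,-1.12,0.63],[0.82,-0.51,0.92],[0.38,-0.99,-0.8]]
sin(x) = [[-1.01, -1.32, 0.13], [0.92, -0.97, 1.16], [0.01, -1.20, -0.83]]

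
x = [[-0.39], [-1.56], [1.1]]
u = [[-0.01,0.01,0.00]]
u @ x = [[-0.01]]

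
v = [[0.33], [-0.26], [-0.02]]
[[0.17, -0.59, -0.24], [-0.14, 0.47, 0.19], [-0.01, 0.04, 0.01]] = v@ [[0.52, -1.79, -0.74]]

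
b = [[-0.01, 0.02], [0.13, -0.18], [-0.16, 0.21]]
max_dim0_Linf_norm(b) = 0.21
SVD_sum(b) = [[-0.01, 0.02], [0.13, -0.18], [-0.16, 0.21]] + [[0.0, 0.00], [-0.00, -0.00], [-0.00, -0.0]]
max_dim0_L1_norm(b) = 0.41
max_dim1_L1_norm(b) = 0.37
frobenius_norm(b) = 0.35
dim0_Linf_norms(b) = [0.16, 0.21]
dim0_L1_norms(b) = [0.3, 0.41]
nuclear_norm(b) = 0.35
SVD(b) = [[-0.06, 0.67], [0.64, -0.54], [-0.76, -0.51]] @ diag([0.3456380773587869, 0.005858283001122506]) @ [[0.6, -0.8], [0.8, 0.60]]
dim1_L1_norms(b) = [0.03, 0.31, 0.37]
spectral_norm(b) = 0.35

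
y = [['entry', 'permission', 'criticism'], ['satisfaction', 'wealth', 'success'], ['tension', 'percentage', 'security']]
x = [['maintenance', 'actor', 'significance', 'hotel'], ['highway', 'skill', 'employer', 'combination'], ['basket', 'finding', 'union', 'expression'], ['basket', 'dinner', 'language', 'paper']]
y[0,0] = 'entry'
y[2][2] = 'security'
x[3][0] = 'basket'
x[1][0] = 'highway'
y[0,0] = 'entry'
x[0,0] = 'maintenance'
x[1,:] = ['highway', 'skill', 'employer', 'combination']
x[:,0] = ['maintenance', 'highway', 'basket', 'basket']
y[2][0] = 'tension'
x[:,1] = ['actor', 'skill', 'finding', 'dinner']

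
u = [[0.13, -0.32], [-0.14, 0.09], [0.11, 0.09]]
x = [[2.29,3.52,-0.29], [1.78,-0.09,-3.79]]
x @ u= [[-0.23, -0.44], [-0.17, -0.92]]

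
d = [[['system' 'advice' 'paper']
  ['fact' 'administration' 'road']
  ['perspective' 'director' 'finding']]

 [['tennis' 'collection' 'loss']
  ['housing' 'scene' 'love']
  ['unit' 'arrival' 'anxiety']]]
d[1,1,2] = 'love'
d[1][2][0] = 'unit'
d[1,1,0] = 'housing'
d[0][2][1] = 'director'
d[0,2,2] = 'finding'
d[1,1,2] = 'love'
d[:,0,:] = [['system', 'advice', 'paper'], ['tennis', 'collection', 'loss']]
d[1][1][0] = 'housing'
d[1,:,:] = [['tennis', 'collection', 'loss'], ['housing', 'scene', 'love'], ['unit', 'arrival', 'anxiety']]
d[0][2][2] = 'finding'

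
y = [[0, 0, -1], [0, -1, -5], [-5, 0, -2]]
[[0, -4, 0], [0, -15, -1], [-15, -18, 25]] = y@[[3, 2, -5], [0, -5, 1], [0, 4, 0]]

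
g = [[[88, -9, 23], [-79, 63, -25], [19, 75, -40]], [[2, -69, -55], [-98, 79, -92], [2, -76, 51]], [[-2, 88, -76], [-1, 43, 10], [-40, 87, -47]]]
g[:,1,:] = [[-79, 63, -25], [-98, 79, -92], [-1, 43, 10]]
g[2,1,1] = 43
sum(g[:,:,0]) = -109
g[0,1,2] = -25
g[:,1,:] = [[-79, 63, -25], [-98, 79, -92], [-1, 43, 10]]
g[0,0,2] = 23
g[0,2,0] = 19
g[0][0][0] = 88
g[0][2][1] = 75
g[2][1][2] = 10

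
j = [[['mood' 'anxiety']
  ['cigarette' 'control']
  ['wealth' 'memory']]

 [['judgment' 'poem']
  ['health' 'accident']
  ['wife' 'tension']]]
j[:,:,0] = [['mood', 'cigarette', 'wealth'], ['judgment', 'health', 'wife']]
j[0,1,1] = 'control'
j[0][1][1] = 'control'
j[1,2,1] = 'tension'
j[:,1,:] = [['cigarette', 'control'], ['health', 'accident']]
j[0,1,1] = 'control'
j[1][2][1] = 'tension'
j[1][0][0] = 'judgment'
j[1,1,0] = 'health'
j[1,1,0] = 'health'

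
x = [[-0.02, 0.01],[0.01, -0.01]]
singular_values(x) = [0.03, 0.0]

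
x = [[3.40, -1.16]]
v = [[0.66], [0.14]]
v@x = [[2.24, -0.77],[0.48, -0.16]]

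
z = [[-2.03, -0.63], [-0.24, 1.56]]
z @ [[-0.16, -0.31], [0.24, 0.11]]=[[0.17, 0.56], [0.41, 0.25]]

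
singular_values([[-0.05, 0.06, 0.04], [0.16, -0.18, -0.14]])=[0.29, 0.01]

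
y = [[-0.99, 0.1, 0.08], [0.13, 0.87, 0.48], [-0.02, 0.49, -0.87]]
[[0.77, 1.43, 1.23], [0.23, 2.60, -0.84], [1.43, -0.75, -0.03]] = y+[[1.76, 1.33, 1.15],  [0.1, 1.73, -1.32],  [1.45, -1.24, 0.84]]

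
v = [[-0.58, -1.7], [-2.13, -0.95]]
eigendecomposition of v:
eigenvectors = [[0.70, 0.63], [-0.71, 0.78]]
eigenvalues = [1.15, -2.68]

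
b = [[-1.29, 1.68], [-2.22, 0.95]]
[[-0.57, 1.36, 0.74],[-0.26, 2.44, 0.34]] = b@[[-0.04, -1.12, 0.05], [-0.37, -0.05, 0.48]]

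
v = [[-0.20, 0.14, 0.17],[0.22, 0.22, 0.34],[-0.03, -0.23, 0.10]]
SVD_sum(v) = [[0.05, 0.09, 0.11], [0.14, 0.27, 0.34], [-0.02, -0.04, -0.05]] + [[-0.24, 0.08, 0.04], [0.08, -0.03, -0.01], [0.03, -0.01, -0.00]] + [[-0.01, -0.03, 0.02], [-0.0, -0.02, 0.02], [-0.04, -0.18, 0.16]]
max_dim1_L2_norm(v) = 0.46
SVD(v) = [[0.31, -0.94, 0.15], [0.94, 0.32, 0.10], [-0.15, 0.11, 0.98]] @ diag([0.48010968695221223, 0.2725782040786181, 0.244736207284341]) @ [[0.31, 0.59, 0.74], [0.94, -0.32, -0.14], [-0.15, -0.74, 0.65]]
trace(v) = 0.12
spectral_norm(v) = 0.48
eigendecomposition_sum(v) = [[(-0.24+0j), 0.08-0.00j, 0.03+0.00j], [0.08-0.00j, (-0.03+0j), (-0.01-0j)], [0.03-0.00j, -0.01+0.00j, -0.00-0.00j]] + [[0.02+0.01j, 0.03+0.04j, 0.07-0.02j], [0.07+0.02j, (0.12+0.1j), (0.18-0.13j)], [(-0.03+0.05j), -0.11+0.07j, 0.05+0.17j]] + [[0.02-0.01j, (0.03-0.04j), (0.07+0.02j)], [(0.07-0.02j), 0.12-0.10j, (0.18+0.13j)], [(-0.03-0.05j), (-0.11-0.07j), (0.05-0.17j)]]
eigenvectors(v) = [[(0.94+0j), (-0.23-0.08j), (-0.23+0.08j)], [-0.33+0.00j, (-0.75+0j), -0.75-0.00j], [(-0.13+0j), 0.20-0.57j, 0.20+0.57j]]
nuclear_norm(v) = 1.00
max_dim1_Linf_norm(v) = 0.34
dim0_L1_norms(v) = [0.45, 0.59, 0.61]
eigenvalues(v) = [(-0.27+0j), (0.2+0.28j), (0.2-0.28j)]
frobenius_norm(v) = 0.60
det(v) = -0.03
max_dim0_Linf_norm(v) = 0.34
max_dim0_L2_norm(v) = 0.39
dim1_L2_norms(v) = [0.3, 0.46, 0.25]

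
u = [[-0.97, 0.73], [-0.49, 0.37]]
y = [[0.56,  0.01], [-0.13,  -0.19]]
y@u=[[-0.55, 0.41], [0.22, -0.17]]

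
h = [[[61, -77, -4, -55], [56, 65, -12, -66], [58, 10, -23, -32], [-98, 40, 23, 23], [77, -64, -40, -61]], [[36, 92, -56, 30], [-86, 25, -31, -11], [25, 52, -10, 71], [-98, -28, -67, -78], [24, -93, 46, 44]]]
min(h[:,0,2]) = -56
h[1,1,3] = -11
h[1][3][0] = -98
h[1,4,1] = -93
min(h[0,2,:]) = -32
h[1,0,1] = 92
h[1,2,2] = -10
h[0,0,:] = [61, -77, -4, -55]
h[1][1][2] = -31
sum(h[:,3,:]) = -283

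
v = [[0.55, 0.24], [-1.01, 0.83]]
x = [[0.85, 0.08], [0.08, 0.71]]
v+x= [[1.40,  0.32], [-0.93,  1.54]]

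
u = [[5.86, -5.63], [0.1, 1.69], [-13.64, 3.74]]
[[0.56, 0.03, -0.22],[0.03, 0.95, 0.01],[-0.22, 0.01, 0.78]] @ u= [[6.29, -3.92], [0.13, 1.47], [-11.93, 4.17]]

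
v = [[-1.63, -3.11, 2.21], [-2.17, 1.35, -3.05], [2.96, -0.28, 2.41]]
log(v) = [[2.00+2.40j, (1.89+0.67j), 2.06-1.26j], [(-1.25+1.06j), (-1.7+2.19j), (-3.09+1.79j)], [-0.86-0.85j, (-2.91+0.77j), (-1.18+1.7j)]]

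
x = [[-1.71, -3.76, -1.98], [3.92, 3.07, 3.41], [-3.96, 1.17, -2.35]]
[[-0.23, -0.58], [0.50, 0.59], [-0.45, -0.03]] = x @ [[0.03, 0.04],[-0.02, 0.13],[0.13, 0.01]]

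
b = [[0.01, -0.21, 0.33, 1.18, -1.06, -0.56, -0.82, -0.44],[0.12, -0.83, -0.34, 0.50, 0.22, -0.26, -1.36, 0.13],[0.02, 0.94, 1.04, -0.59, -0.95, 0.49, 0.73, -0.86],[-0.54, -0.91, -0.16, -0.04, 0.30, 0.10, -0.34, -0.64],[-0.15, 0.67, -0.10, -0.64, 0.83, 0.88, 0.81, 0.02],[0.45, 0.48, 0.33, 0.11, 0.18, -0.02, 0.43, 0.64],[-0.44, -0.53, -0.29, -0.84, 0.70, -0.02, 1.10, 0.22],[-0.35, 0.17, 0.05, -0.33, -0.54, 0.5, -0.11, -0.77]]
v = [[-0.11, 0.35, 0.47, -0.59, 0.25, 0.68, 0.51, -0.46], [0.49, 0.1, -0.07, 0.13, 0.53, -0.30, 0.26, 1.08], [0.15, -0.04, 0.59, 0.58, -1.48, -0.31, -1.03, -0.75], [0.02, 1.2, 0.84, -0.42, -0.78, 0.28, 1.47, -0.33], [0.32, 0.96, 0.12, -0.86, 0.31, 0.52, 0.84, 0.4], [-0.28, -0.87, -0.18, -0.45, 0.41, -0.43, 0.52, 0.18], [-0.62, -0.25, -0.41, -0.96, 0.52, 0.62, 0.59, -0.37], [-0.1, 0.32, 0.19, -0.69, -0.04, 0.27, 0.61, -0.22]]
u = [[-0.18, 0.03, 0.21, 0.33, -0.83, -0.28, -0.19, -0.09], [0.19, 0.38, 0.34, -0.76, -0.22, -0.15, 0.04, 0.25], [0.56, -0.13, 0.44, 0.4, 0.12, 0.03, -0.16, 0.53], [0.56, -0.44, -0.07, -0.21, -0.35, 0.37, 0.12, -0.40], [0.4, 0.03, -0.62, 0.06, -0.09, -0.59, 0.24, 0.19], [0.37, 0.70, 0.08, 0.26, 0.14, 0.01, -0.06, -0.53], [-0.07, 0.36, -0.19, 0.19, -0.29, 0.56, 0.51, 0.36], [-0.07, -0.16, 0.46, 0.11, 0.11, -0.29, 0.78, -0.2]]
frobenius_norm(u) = 2.83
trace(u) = 0.66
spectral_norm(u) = 1.01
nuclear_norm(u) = 8.00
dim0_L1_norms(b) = [2.08, 4.74, 2.64, 4.23, 4.78, 2.83, 5.7, 3.72]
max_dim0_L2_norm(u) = 1.0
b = u @ v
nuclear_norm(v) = 9.82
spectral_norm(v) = 3.23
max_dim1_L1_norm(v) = 5.34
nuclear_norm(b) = 9.82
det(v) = -0.01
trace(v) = 0.41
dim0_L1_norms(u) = [2.4, 2.23, 2.41, 2.32, 2.15, 2.28, 2.1, 2.55]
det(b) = -0.01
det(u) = 1.00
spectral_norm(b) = 3.24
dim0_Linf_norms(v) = [0.62, 1.2, 0.84, 0.96, 1.48, 0.68, 1.47, 1.08]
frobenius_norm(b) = 4.69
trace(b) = 1.32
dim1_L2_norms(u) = [1.0, 1.0, 1.0, 0.99, 1.0, 1.0, 1.0, 1.0]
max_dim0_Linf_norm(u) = 0.83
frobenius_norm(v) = 4.69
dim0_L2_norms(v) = [0.92, 1.85, 1.24, 1.79, 1.92, 1.28, 2.29, 1.56]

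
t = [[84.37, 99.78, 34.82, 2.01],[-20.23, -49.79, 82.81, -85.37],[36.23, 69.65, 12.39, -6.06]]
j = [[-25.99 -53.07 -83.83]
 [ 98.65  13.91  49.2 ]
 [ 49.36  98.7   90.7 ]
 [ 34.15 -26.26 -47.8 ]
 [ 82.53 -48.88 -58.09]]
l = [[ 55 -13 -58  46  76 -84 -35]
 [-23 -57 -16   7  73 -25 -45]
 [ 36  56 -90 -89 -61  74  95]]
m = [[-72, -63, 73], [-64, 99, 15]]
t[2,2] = 12.39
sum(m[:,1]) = 36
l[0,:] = [55, -13, -58, 46, 76, -84, -35]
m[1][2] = 15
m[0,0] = -72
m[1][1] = 99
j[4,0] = 82.53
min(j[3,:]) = -47.8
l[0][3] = 46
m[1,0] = -64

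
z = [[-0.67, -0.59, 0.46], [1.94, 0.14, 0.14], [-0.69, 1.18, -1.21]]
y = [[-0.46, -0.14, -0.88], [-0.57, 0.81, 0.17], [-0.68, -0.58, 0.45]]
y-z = [[0.21, 0.45, -1.34], [-2.51, 0.67, 0.03], [0.01, -1.76, 1.66]]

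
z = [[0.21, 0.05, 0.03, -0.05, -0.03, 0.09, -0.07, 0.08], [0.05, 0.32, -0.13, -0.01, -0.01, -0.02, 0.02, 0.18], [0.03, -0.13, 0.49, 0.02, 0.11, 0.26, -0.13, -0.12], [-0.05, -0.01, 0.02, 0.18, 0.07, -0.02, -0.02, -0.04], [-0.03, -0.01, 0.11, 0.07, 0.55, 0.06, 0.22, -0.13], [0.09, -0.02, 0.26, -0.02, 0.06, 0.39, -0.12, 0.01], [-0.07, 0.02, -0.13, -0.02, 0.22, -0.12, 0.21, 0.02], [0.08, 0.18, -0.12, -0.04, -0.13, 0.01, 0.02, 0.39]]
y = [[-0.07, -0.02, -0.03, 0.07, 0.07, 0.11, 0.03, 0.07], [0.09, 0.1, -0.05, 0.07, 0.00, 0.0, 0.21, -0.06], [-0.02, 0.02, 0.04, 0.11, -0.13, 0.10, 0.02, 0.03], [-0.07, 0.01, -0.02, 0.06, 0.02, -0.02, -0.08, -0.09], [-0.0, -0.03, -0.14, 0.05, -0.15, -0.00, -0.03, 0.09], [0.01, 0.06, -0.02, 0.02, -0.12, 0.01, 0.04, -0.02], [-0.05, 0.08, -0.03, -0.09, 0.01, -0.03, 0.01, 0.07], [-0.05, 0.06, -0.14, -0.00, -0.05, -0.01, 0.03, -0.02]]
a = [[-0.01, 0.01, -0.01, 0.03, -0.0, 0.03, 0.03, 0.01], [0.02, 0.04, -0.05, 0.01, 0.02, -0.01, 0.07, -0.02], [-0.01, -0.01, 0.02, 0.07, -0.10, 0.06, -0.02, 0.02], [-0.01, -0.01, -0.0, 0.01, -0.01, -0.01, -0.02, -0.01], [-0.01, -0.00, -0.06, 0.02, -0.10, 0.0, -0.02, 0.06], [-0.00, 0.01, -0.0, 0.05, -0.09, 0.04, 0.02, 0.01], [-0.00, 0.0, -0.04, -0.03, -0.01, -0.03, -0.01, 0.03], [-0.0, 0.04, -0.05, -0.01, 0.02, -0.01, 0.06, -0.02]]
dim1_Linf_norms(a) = [0.03, 0.07, 0.1, 0.02, 0.1, 0.09, 0.04, 0.06]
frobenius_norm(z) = 1.28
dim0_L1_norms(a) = [0.06, 0.12, 0.23, 0.23, 0.35, 0.19, 0.25, 0.18]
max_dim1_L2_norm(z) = 0.62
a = z @ y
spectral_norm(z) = 0.88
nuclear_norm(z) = 2.74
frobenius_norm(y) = 0.55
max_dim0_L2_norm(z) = 0.62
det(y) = 0.00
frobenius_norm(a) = 0.28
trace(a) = -0.03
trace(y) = -0.02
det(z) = 0.00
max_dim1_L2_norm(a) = 0.14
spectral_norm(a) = 0.21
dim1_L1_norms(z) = [0.61, 0.74, 1.29, 0.41, 1.18, 0.97, 0.81, 0.97]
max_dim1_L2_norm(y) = 0.27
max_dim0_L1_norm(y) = 0.55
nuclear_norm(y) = 1.33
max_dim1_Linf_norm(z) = 0.55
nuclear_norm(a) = 0.55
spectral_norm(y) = 0.32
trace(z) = 2.74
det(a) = 0.00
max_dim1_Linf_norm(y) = 0.21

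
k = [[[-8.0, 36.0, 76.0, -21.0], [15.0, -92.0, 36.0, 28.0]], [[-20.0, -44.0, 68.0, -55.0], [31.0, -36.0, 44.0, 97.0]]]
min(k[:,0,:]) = -55.0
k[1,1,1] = -36.0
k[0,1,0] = 15.0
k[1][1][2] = 44.0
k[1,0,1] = -44.0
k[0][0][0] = -8.0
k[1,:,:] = [[-20.0, -44.0, 68.0, -55.0], [31.0, -36.0, 44.0, 97.0]]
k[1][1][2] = 44.0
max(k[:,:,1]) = 36.0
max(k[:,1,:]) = 97.0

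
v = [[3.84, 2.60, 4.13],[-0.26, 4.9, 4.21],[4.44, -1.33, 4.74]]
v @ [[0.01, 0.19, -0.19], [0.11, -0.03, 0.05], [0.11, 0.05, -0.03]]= [[0.78, 0.86, -0.72], [1.00, 0.01, 0.17], [0.42, 1.12, -1.05]]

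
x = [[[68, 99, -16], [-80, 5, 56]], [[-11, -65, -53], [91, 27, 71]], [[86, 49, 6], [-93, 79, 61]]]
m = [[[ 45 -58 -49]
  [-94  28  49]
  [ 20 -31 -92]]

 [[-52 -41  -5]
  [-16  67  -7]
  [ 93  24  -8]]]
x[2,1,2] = 61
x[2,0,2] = 6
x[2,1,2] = 61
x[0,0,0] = 68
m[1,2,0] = 93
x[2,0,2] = 6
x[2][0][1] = 49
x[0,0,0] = 68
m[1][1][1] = 67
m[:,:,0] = [[45, -94, 20], [-52, -16, 93]]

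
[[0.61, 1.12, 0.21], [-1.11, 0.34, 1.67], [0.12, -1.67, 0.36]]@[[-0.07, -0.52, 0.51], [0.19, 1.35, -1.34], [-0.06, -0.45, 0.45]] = [[0.16, 1.1, -1.10], [0.04, 0.28, -0.27], [-0.35, -2.48, 2.46]]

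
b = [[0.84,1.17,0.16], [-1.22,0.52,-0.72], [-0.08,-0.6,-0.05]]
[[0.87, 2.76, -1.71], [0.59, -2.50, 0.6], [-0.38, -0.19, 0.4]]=b @ [[0.26,3.73,-1.48], [0.66,0.06,-0.57], [-0.78,-2.8,1.26]]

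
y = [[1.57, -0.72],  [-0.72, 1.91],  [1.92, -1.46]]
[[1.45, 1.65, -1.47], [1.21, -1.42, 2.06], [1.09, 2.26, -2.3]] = y @ [[1.47, 0.86, -0.53], [1.19, -0.42, 0.88]]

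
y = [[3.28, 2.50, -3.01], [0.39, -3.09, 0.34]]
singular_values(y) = [5.38, 2.63]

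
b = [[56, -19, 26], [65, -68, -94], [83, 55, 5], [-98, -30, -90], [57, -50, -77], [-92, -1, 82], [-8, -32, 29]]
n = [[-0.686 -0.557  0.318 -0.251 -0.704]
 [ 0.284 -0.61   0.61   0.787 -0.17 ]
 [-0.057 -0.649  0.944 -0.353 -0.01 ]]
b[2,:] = [83, 55, 5]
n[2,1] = -0.649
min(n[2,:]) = -0.649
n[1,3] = 0.787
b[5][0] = -92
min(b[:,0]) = -98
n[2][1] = -0.649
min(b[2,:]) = 5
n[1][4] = -0.17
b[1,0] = 65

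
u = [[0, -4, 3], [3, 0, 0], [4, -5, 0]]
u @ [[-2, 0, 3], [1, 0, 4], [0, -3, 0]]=[[-4, -9, -16], [-6, 0, 9], [-13, 0, -8]]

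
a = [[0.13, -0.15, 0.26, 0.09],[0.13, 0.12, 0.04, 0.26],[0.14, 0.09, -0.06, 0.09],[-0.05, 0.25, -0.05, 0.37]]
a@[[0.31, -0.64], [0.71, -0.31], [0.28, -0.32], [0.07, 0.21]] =[[0.01, -0.10], [0.15, -0.08], [0.1, -0.08], [0.17, 0.05]]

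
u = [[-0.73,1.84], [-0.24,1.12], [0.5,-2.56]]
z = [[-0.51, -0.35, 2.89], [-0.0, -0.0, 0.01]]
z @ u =[[1.9, -8.73],[0.0, -0.03]]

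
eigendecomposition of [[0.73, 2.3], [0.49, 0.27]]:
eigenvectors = [[0.94, -0.87], [0.35, 0.50]]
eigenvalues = [1.59, -0.59]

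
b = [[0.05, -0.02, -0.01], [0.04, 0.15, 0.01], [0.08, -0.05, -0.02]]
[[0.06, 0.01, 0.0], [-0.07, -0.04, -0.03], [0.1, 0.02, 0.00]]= b@ [[1.01, 0.09, -0.04], [-0.83, -0.34, -0.19], [0.99, 0.25, 0.1]]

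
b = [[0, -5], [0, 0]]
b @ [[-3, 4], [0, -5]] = [[0, 25], [0, 0]]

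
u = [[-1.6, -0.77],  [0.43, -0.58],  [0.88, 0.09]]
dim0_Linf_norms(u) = [1.6, 0.77]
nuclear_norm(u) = 2.72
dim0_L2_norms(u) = [1.88, 0.97]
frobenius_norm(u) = 2.11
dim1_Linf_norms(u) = [1.6, 0.58, 0.88]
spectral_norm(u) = 1.97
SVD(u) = [[-0.89, -0.25], [0.11, -0.93], [0.43, -0.28]] @ diag([1.9748082480506424, 0.7462120231081464]) @ [[0.94, 0.34],  [-0.34, 0.94]]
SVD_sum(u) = [[-1.66, -0.6],  [0.20, 0.07],  [0.81, 0.29]] + [[0.06, -0.17], [0.23, -0.65], [0.07, -0.2]]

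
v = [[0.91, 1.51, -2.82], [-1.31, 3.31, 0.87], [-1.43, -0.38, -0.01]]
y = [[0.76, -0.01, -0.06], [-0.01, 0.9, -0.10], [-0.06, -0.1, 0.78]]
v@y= [[0.85, 1.63, -2.41], [-1.08, 2.91, 0.43], [-1.08, -0.33, 0.12]]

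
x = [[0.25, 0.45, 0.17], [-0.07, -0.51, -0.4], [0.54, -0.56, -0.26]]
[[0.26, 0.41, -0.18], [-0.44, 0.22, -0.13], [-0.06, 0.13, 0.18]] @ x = [[-0.06, 0.01, -0.07], [-0.2, -0.24, -0.13], [0.07, -0.19, -0.11]]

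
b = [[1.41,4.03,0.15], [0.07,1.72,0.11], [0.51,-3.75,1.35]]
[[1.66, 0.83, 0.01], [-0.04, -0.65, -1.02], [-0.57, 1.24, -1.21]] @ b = [[2.40, 8.08, 0.35], [-0.62, 2.55, -1.45], [-1.33, 4.37, -1.58]]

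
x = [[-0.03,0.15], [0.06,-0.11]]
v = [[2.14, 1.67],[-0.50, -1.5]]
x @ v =[[-0.14, -0.28], [0.18, 0.27]]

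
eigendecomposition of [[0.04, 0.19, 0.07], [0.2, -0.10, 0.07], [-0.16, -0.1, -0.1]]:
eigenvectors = [[0.56, -0.56, -0.44], [-0.83, -0.36, -0.25], [0.04, 0.75, 0.86]]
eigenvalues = [-0.24, 0.07, 0.01]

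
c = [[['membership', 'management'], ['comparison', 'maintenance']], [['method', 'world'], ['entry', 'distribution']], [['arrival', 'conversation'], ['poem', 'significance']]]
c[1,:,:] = [['method', 'world'], ['entry', 'distribution']]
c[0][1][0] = 'comparison'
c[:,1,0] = ['comparison', 'entry', 'poem']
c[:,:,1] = [['management', 'maintenance'], ['world', 'distribution'], ['conversation', 'significance']]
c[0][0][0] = 'membership'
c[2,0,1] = 'conversation'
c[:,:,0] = [['membership', 'comparison'], ['method', 'entry'], ['arrival', 'poem']]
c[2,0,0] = 'arrival'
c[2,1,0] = 'poem'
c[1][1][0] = 'entry'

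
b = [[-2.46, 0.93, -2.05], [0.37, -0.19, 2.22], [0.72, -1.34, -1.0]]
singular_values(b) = [3.81, 2.15, 0.64]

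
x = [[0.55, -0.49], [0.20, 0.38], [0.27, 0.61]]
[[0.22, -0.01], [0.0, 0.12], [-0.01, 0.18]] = x@ [[0.27,0.18],  [-0.14,0.22]]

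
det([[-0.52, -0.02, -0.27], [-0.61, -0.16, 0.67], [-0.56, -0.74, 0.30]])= -0.327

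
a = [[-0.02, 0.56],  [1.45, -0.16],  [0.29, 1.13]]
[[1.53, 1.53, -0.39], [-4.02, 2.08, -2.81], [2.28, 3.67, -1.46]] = a@[[-2.48, 1.74, -2.02], [2.65, 2.80, -0.77]]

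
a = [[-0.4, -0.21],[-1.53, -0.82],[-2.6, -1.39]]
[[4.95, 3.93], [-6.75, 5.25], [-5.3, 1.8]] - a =[[5.35, 4.14], [-5.22, 6.07], [-2.70, 3.19]]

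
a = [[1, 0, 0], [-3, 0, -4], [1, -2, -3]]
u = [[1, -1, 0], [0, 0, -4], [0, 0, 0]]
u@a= [[4, 0, 4], [-4, 8, 12], [0, 0, 0]]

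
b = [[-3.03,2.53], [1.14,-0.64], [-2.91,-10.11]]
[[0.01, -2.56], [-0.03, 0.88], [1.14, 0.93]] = b@[[-0.08, 0.62], [-0.09, -0.27]]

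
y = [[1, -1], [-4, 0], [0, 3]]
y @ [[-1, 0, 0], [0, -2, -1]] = [[-1, 2, 1], [4, 0, 0], [0, -6, -3]]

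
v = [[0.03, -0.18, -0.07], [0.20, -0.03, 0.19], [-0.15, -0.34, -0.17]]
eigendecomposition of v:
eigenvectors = [[(0.72+0j),-0.29+0.12j,(-0.29-0.12j)],  [(0.15+0j),0.24+0.58j,0.24-0.58j],  [-0.68+0.00j,-0.71+0.00j,(-0.71-0j)]]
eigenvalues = [(0.06+0j), (-0.11+0.3j), (-0.11-0.3j)]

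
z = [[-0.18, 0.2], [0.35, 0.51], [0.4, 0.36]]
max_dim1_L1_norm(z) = 0.86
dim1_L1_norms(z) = [0.38, 0.86, 0.76]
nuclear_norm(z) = 1.10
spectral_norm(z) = 0.82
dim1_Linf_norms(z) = [0.2, 0.51, 0.4]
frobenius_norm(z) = 0.86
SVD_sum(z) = [[0.03,0.03], [0.39,0.48], [0.34,0.41]] + [[-0.21, 0.17], [-0.04, 0.03], [0.06, -0.05]]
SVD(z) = [[0.05, -0.94], [0.76, -0.19], [0.65, 0.29]] @ diag([0.8151646742813258, 0.2830310120884633]) @ [[0.63, 0.77], [0.77, -0.63]]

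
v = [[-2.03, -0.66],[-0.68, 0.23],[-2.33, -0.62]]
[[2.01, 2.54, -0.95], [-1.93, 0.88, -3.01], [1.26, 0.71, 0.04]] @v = [[-3.59, -0.15],[10.33, 3.34],[-3.13, -0.69]]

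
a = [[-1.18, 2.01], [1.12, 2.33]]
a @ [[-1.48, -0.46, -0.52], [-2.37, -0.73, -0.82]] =[[-3.02, -0.92, -1.03], [-7.18, -2.22, -2.49]]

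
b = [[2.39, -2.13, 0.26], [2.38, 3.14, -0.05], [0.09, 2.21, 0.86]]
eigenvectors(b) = [[(0.12-0.57j), 0.12+0.57j, -0.06+0.00j], [-0.64+0.00j, -0.64-0.00j, (0.09+0j)], [-0.33+0.37j, -0.33-0.37j, 0.99+0.00j]]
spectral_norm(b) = 4.49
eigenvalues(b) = [(2.67+2.16j), (2.67-2.16j), (1.05+0j)]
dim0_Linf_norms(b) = [2.39, 3.14, 0.86]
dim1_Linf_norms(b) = [2.39, 3.14, 2.21]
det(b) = 12.38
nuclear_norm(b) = 8.59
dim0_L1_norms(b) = [4.86, 7.48, 1.17]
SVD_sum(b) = [[-0.38, -1.27, -0.09], [1.05, 3.52, 0.25], [0.63, 2.10, 0.15]] + [[2.78, -0.84, 0.06], [1.31, -0.4, 0.03], [-0.51, 0.15, -0.01]] + [[-0.01,-0.02,0.29], [0.01,0.02,-0.33], [-0.03,-0.04,0.72]]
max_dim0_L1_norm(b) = 7.48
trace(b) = 6.39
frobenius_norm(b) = 5.61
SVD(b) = [[0.30, 0.89, 0.34], [-0.82, 0.42, -0.39], [-0.49, -0.16, 0.86]] @ diag([4.48752369493251, 3.258871374711584, 0.8466335987336628]) @ [[-0.29,-0.96,-0.07], [0.96,-0.29,0.02], [-0.04,-0.06,1.00]]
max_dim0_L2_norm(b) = 4.39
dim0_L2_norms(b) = [3.37, 4.39, 0.9]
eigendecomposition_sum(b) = [[1.22+1.34j, (-1.08+1.26j), (0.16-0.04j)], [1.16-1.59j, (1.59+0.87j), -0.07-0.16j], [(-0.32-1.5j), (1.33-0.46j), -0.13-0.04j]] + [[(1.22-1.34j), -1.08-1.26j, 0.16+0.04j], [(1.16+1.59j), 1.59-0.87j, (-0.07+0.16j)], [(-0.32+1.5j), (1.33+0.46j), -0.13+0.04j]] + [[(-0.04-0j),(0.03-0j),-0.06+0.00j],  [(0.06+0j),(-0.04+0j),0.10-0.00j],  [0.73+0.00j,-0.45+0.00j,1.13-0.00j]]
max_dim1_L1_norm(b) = 5.57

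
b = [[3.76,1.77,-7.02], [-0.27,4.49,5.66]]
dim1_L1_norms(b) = [12.55, 10.42]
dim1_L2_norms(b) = [8.16, 7.23]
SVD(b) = [[-0.78, 0.63], [0.63, 0.78]] @ diag([9.64257243406364, 5.083335209666583]) @ [[-0.32, 0.15, 0.94], [0.42, 0.91, 0.0]]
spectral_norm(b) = 9.64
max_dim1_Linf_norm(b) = 7.02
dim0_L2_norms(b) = [3.77, 4.83, 9.02]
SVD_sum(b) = [[2.41, -1.12, -7.02],[-1.94, 0.9, 5.66]] + [[1.35, 2.89, 0.0], [1.67, 3.59, 0.00]]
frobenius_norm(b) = 10.90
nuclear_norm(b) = 14.73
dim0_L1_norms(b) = [4.03, 6.26, 12.68]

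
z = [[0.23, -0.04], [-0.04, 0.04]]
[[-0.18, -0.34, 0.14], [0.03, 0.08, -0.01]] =z @ [[-0.81, -1.39, 0.66],[-0.18, 0.53, 0.33]]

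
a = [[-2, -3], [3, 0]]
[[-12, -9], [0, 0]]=a@[[0, 0], [4, 3]]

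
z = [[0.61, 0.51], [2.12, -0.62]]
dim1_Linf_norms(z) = [0.61, 2.12]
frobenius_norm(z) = 2.35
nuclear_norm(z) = 2.90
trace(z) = -0.01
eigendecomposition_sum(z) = [[0.91, 0.25], [1.06, 0.3]] + [[-0.3, 0.26], [1.06, -0.92]]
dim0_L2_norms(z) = [2.21, 0.8]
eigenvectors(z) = [[0.65, -0.27], [0.76, 0.96]]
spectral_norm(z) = 2.26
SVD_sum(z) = [[0.47, -0.11],[2.15, -0.49]] + [[0.14, 0.62], [-0.03, -0.13]]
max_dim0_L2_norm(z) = 2.21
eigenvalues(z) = [1.2, -1.21]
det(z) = -1.46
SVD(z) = [[-0.21, -0.98], [-0.98, 0.21]] @ diag([2.2567214208794493, 0.6466903652783464]) @ [[-0.98, 0.22], [-0.22, -0.98]]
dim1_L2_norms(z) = [0.8, 2.21]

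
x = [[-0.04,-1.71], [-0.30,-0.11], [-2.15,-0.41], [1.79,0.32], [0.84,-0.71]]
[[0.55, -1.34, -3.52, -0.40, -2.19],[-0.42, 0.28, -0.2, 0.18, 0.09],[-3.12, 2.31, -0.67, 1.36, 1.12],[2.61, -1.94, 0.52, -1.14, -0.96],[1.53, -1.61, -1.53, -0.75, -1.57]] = x@[[1.52, -1.23, -0.08, -0.68, -0.77], [-0.36, 0.81, 2.06, 0.25, 1.3]]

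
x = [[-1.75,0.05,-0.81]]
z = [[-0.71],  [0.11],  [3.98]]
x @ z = [[-1.98]]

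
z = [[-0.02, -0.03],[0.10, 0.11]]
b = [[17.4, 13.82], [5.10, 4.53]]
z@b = [[-0.5,-0.41], [2.3,1.88]]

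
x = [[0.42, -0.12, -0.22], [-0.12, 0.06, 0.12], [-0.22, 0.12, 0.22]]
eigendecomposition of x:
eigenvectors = [[0.79, -0.61, -0.01], [-0.29, -0.36, -0.89], [-0.53, -0.71, 0.46]]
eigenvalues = [0.61, 0.09, -0.0]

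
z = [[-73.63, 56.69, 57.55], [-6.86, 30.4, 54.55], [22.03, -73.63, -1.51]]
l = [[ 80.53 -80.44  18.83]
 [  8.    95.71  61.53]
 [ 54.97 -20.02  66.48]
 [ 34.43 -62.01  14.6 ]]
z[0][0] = -73.63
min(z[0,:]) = -73.63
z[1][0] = -6.86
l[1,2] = 61.53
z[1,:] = [-6.86, 30.4, 54.55]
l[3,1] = -62.01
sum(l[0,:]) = 18.92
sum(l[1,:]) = 165.24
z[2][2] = -1.51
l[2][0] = 54.97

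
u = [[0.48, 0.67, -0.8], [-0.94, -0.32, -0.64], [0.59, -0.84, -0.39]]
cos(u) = [[1.43,-0.44,0.3], [0.33,1.03,-0.58], [-0.47,-0.46,0.92]]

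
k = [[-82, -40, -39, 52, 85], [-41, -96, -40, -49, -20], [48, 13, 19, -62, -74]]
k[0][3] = 52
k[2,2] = 19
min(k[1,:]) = -96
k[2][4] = -74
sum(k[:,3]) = -59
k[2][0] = 48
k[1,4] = -20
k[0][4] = 85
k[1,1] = -96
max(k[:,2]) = 19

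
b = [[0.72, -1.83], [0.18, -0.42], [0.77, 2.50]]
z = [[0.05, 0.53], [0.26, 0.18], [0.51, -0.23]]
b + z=[[0.77, -1.3], [0.44, -0.24], [1.28, 2.27]]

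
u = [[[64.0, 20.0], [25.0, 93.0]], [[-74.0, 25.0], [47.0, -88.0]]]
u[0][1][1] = 93.0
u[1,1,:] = [47.0, -88.0]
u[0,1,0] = 25.0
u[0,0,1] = 20.0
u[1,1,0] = 47.0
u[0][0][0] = 64.0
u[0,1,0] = 25.0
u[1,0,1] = 25.0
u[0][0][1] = 20.0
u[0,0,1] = 20.0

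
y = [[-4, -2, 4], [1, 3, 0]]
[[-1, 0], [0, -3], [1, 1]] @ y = [[4, 2, -4], [-3, -9, 0], [-3, 1, 4]]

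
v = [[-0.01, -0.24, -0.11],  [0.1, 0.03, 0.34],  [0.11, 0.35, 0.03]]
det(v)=-0.011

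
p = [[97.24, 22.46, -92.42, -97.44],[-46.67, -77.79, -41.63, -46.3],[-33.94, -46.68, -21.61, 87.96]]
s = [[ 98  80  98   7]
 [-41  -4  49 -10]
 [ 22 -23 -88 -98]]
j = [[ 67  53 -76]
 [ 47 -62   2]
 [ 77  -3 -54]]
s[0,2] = 98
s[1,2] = 49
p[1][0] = -46.67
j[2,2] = -54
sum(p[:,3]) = -55.780000000000015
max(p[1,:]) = -41.63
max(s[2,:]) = 22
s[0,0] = 98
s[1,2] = 49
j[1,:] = [47, -62, 2]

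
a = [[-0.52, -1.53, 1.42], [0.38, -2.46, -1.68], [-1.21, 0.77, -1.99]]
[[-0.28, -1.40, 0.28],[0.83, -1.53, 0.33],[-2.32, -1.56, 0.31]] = a@[[1.54, 1.34, -0.26], [-0.2, 0.67, -0.14], [0.15, 0.23, -0.05]]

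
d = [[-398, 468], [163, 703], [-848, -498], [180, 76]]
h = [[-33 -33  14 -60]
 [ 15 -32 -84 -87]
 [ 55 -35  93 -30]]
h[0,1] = -33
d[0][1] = 468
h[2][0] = 55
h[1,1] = -32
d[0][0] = -398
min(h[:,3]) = -87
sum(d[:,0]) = -903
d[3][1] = 76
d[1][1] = 703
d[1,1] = 703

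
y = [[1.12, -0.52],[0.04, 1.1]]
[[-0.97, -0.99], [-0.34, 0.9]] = y @ [[-0.99, -0.49],[-0.27, 0.84]]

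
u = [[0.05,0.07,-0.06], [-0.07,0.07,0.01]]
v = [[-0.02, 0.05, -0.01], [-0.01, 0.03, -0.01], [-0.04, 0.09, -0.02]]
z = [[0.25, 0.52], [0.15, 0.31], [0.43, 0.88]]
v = z @ u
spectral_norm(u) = 0.11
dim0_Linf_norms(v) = [0.04, 0.09, 0.02]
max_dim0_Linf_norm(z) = 0.88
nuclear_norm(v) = 0.13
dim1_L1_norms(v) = [0.08, 0.05, 0.15]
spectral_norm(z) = 1.19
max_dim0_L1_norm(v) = 0.17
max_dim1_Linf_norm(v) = 0.09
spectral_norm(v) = 0.12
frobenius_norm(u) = 0.14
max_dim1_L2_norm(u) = 0.1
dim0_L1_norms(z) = [0.83, 1.71]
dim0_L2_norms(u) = [0.09, 0.1, 0.06]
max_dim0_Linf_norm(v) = 0.09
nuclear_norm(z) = 1.19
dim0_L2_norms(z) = [0.52, 1.07]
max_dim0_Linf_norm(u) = 0.07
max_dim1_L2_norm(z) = 0.98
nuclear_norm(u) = 0.20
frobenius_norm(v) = 0.12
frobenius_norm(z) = 1.19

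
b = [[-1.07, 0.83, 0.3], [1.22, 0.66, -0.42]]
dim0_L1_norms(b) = [2.29, 1.49, 0.72]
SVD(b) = [[-0.67,0.74], [0.74,0.67]] @ diag([1.7029683031888927, 1.0602353315815993]) @ [[0.95,-0.04,-0.3], [0.02,1.00,-0.06]]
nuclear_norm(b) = 2.76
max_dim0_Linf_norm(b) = 1.22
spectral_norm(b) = 1.70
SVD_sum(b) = [[-1.09, 0.05, 0.34], [1.20, -0.05, -0.38]] + [[0.02, 0.78, -0.04], [0.02, 0.71, -0.04]]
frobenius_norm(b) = 2.01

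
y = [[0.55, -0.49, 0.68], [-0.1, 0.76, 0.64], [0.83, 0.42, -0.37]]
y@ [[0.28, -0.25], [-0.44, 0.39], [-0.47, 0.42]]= [[0.05, -0.04], [-0.66, 0.59], [0.22, -0.20]]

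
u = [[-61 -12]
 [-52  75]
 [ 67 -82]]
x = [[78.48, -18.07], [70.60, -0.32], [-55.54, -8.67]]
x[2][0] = -55.54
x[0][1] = -18.07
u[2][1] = -82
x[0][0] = 78.48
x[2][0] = -55.54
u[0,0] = -61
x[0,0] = 78.48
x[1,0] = 70.6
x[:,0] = [78.48, 70.6, -55.54]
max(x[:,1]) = -0.32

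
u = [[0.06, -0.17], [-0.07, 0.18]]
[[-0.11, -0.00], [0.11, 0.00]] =u @ [[0.09, 0.00],[0.65, 0.01]]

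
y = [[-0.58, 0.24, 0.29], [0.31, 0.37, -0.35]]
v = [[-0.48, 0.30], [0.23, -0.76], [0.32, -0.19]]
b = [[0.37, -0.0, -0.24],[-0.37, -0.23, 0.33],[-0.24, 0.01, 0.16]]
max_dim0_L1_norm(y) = 0.89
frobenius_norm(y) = 0.91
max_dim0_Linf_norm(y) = 0.58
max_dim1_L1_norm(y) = 1.11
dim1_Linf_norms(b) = [0.37, 0.37, 0.24]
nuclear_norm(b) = 0.92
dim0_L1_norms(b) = [0.98, 0.24, 0.73]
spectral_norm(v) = 0.98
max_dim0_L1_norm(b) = 0.98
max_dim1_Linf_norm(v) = 0.76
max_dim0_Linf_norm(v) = 0.76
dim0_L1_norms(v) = [1.03, 1.25]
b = v @ y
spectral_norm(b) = 0.74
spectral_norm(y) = 0.79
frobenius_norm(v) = 1.04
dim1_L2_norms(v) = [0.57, 0.79, 0.37]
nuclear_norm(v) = 1.34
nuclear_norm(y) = 1.25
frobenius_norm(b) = 0.76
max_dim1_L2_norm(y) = 0.69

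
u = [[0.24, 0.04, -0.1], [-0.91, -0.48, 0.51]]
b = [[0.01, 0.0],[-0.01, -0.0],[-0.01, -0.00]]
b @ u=[[0.00,0.00,-0.00], [-0.0,-0.00,0.0], [-0.00,-0.00,0.00]]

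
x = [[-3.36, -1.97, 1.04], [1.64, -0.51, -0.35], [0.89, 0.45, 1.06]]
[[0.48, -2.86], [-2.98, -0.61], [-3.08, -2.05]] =x @ [[-1.76, -0.45],[1.64, 1.14],[-2.12, -2.04]]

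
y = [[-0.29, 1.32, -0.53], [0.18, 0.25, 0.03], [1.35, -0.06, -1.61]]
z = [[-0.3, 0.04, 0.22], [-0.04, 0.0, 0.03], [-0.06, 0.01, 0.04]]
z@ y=[[0.39, -0.40, -0.19], [0.05, -0.05, -0.03], [0.07, -0.08, -0.03]]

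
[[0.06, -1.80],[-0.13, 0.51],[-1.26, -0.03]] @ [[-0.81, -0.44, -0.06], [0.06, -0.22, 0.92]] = [[-0.16, 0.37, -1.66], [0.14, -0.06, 0.48], [1.02, 0.56, 0.05]]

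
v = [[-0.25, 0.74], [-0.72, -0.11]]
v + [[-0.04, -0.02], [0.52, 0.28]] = [[-0.29, 0.72], [-0.2, 0.17]]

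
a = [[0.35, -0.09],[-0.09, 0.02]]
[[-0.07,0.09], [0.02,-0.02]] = a @ [[-0.23, 0.19], [-0.14, -0.25]]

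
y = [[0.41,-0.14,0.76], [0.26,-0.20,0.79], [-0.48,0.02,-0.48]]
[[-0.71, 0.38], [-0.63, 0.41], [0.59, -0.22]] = y @ [[-0.56, 0.05], [-0.24, -0.41], [-0.68, 0.4]]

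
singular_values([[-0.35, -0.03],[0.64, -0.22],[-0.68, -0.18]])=[1.0, 0.29]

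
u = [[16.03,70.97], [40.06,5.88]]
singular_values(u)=[74.69, 36.8]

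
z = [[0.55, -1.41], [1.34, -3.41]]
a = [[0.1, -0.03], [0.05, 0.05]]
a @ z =[[0.01, -0.04], [0.09, -0.24]]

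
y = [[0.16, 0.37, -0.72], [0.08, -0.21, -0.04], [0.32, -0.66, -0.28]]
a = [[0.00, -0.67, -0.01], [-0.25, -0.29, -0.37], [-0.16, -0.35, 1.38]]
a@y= [[-0.06, 0.15, 0.03], [-0.18, 0.21, 0.30], [0.39, -0.90, -0.26]]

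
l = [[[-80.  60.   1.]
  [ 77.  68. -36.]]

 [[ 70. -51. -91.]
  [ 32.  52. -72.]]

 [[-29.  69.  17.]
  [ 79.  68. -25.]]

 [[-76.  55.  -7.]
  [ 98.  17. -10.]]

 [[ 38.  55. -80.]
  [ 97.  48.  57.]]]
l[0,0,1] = 60.0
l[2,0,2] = 17.0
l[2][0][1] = 69.0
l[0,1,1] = 68.0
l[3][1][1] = 17.0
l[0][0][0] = -80.0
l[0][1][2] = -36.0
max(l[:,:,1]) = 69.0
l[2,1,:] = [79.0, 68.0, -25.0]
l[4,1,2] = 57.0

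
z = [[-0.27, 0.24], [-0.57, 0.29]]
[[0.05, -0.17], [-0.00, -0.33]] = z @ [[0.25,0.52], [0.49,-0.11]]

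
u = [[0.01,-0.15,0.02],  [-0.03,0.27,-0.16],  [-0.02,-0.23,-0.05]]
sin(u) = [[0.01, -0.15, 0.02], [-0.03, 0.26, -0.16], [-0.02, -0.23, -0.05]]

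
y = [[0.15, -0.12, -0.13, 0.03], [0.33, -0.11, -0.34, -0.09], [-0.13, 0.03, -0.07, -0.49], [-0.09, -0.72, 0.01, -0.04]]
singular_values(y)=[0.74, 0.53, 0.51, 0.0]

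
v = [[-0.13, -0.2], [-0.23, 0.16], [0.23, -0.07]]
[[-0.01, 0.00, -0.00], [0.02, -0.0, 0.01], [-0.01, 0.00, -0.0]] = v @ [[-0.04, 0.0, -0.01], [0.06, -0.01, 0.02]]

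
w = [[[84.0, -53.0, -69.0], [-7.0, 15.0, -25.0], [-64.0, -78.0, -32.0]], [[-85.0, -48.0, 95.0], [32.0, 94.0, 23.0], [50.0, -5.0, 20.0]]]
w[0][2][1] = -78.0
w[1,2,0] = 50.0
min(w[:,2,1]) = -78.0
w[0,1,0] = -7.0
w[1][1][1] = 94.0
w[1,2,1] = -5.0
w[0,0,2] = -69.0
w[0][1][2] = -25.0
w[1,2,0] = 50.0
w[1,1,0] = 32.0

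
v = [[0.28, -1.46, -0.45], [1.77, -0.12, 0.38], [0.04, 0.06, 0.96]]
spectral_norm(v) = 1.88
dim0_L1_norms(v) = [2.09, 1.64, 1.79]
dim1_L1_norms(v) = [2.19, 2.27, 1.06]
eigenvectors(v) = [[-0.09-0.67j, (-0.09+0.67j), (-0.3+0j)], [-0.74+0.00j, (-0.74-0j), -0.16+0.00j], [-0.00+0.03j, (-0-0.03j), (0.94+0j)]]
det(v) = 2.37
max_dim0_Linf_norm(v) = 1.77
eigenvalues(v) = [(0.09+1.59j), (0.09-1.59j), (0.94+0j)]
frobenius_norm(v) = 2.58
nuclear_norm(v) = 4.25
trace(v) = 1.12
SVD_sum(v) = [[0.66,-0.25,0.10], [1.61,-0.61,0.24], [0.14,-0.05,0.02]] + [[-0.30, -1.08, -0.76], [0.11, 0.40, 0.28], [0.13, 0.48, 0.33]] + [[-0.08, -0.13, 0.21],[0.05, 0.08, -0.14],[-0.23, -0.36, 0.61]]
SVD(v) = [[-0.38, 0.87, 0.33],  [-0.92, -0.32, -0.21],  [-0.08, -0.38, 0.92]] @ diag([1.8793441946967566, 1.5652165219719159, 0.8057062971118792]) @ [[-0.93, 0.35, -0.14], [-0.22, -0.8, -0.56], [-0.3, -0.49, 0.82]]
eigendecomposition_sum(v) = [[0.15+0.80j, -0.73+0.04j, -0.08+0.26j], [0.89-0.05j, -0.06+0.80j, 0.27+0.12j], [(-0-0.04j), 0.03+0.00j, -0.01j]] + [[(0.15-0.8j), -0.73-0.04j, (-0.08-0.26j)], [(0.89+0.05j), -0.06-0.80j, 0.27-0.12j], [-0.00+0.04j, (0.03-0j), 0.01j]] + [[(-0.01+0j), -0j, -0.30-0.00j], [(-0.01+0j), 0.00-0.00j, -0.16-0.00j], [0.04-0.00j, (-0.01+0j), 0.95+0.00j]]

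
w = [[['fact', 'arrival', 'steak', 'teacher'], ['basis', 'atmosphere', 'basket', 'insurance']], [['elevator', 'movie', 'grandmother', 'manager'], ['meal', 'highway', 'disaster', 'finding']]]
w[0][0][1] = 'arrival'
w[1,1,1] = 'highway'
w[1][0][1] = 'movie'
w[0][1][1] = 'atmosphere'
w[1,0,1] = 'movie'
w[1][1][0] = 'meal'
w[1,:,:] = [['elevator', 'movie', 'grandmother', 'manager'], ['meal', 'highway', 'disaster', 'finding']]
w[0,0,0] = 'fact'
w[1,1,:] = ['meal', 'highway', 'disaster', 'finding']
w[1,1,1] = 'highway'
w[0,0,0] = 'fact'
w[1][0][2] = 'grandmother'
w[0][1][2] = 'basket'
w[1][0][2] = 'grandmother'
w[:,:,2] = [['steak', 'basket'], ['grandmother', 'disaster']]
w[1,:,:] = [['elevator', 'movie', 'grandmother', 'manager'], ['meal', 'highway', 'disaster', 'finding']]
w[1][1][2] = 'disaster'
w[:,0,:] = [['fact', 'arrival', 'steak', 'teacher'], ['elevator', 'movie', 'grandmother', 'manager']]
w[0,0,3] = 'teacher'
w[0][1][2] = 'basket'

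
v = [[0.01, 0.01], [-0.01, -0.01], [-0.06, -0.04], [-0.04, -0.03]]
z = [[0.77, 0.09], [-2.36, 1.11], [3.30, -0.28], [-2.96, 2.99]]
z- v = [[0.76, 0.08], [-2.35, 1.12], [3.36, -0.24], [-2.92, 3.02]]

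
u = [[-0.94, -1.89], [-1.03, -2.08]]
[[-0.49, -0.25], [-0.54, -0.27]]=u @ [[-0.14, 0.04], [0.33, 0.11]]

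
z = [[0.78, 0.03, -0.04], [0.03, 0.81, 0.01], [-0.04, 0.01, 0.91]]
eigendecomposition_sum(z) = [[0.07,-0.0,-0.24], [-0.0,0.0,0.01], [-0.24,0.01,0.85]] + [[0.54, -0.3, 0.15], [-0.30, 0.17, -0.09], [0.15, -0.09, 0.04]] + [[0.18, 0.34, 0.04], [0.34, 0.64, 0.08], [0.04, 0.08, 0.01]]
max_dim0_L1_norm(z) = 0.96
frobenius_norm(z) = 1.45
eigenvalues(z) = [0.92, 0.75, 0.83]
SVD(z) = [[-0.27, 0.46, -0.85], [0.01, 0.88, 0.48], [0.96, 0.12, -0.24]] @ diag([0.9213417958198401, 0.8270678915699271, 0.7515903126102333]) @ [[-0.27, 0.01, 0.96],[0.46, 0.88, 0.12],[-0.85, 0.48, -0.24]]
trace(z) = 2.50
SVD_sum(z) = [[0.07, -0.00, -0.24], [-0.0, 0.00, 0.01], [-0.24, 0.01, 0.85]] + [[0.18, 0.34, 0.04], [0.34, 0.64, 0.08], [0.04, 0.08, 0.01]] + [[0.54, -0.3, 0.15], [-0.3, 0.17, -0.09], [0.15, -0.09, 0.04]]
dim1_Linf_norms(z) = [0.78, 0.81, 0.91]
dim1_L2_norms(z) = [0.78, 0.81, 0.91]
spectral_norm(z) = 0.92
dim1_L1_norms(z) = [0.85, 0.85, 0.96]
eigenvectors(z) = [[-0.27, -0.85, 0.46], [0.01, 0.48, 0.88], [0.96, -0.24, 0.12]]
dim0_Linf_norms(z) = [0.78, 0.81, 0.91]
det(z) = 0.57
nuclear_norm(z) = 2.50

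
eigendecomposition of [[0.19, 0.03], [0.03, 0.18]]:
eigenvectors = [[0.76, -0.65], [0.65, 0.76]]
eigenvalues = [0.22, 0.15]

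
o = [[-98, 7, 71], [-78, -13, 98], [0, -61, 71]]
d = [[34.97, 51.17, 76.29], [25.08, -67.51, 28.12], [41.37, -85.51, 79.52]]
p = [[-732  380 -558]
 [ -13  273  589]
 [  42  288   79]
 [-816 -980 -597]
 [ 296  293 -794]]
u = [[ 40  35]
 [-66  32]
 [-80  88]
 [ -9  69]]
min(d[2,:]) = -85.51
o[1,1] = -13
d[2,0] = 41.37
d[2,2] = 79.52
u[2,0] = -80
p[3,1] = -980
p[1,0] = -13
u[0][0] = 40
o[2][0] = 0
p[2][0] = 42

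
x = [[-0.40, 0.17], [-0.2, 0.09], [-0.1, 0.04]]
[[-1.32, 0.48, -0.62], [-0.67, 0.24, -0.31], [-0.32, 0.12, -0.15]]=x @ [[2.25, -0.84, 1.64], [-2.47, 0.84, 0.24]]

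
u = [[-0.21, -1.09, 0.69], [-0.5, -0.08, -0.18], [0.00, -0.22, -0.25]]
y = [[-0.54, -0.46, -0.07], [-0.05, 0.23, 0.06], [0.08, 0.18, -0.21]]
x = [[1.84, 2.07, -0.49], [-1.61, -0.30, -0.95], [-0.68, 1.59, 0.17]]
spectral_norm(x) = 3.14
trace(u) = -0.54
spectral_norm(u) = 1.31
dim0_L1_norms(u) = [0.71, 1.39, 1.12]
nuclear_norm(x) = 6.04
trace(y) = -0.52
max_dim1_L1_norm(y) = 1.07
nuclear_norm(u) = 2.16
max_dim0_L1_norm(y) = 0.87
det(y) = 0.04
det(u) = 0.22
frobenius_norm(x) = 3.81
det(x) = 5.94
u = y @ x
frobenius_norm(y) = 0.81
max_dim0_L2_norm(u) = 1.11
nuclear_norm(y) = 1.19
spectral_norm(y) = 0.74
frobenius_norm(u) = 1.45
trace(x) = 1.71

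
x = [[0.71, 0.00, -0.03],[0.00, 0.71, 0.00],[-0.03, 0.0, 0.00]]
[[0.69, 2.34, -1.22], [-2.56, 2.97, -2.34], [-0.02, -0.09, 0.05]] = x@[[0.81, 3.15, -1.54],  [-3.61, 4.18, -3.3],  [-3.81, -3.5, 4.09]]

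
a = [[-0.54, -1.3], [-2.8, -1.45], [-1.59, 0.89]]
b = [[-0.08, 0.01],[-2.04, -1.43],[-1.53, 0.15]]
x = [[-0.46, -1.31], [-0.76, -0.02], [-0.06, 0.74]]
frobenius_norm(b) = 2.93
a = x + b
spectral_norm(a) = 3.48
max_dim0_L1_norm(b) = 3.65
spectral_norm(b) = 2.79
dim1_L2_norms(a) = [1.41, 3.15, 1.82]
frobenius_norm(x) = 1.75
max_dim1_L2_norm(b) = 2.49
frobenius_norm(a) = 3.90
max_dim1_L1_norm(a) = 4.25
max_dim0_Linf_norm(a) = 2.8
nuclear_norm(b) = 3.68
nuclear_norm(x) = 2.34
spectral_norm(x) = 1.57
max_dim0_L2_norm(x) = 1.5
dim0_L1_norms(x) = [1.28, 2.07]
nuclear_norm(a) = 5.25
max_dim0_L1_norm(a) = 4.93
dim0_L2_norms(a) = [3.26, 2.14]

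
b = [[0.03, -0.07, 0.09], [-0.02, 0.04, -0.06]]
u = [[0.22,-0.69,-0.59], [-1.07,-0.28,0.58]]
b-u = [[-0.19, 0.62, 0.68],[1.05, 0.32, -0.64]]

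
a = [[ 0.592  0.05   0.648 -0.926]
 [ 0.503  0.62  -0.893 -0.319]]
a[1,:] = [0.503, 0.62, -0.893, -0.319]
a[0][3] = -0.926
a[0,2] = 0.648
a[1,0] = 0.503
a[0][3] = -0.926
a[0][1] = 0.05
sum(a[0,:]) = 0.364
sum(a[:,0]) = 1.095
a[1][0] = 0.503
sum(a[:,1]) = 0.67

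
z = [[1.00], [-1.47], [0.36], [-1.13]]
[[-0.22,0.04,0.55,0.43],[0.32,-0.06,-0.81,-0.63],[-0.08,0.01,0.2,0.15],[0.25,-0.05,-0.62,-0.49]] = z @[[-0.22,0.04,0.55,0.43]]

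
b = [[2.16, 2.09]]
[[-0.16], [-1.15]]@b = [[-0.35, -0.33], [-2.48, -2.40]]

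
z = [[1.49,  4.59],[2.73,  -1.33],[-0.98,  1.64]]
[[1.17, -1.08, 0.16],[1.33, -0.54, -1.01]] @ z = [[-1.36,  7.07], [1.5,  5.17]]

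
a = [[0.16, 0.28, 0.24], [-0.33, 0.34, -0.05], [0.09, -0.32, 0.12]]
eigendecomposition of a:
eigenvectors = [[-0.00+0.00j, (0.64+0j), 0.64-0.00j], [-0.65+0.00j, 0.33+0.42j, 0.33-0.42j], [0.76+0.00j, (-0.51+0.2j), -0.51-0.20j]]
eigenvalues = [(0.4+0j), (0.11+0.26j), (0.11-0.26j)]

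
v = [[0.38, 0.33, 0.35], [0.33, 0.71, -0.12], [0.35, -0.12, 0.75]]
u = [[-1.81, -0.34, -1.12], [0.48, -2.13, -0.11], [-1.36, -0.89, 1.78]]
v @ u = [[-1.01, -1.14, 0.16],[-0.09, -1.52, -0.66],[-1.71, -0.53, 0.96]]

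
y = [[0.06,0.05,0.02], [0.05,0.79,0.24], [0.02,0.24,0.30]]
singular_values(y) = [0.89, 0.2, 0.06]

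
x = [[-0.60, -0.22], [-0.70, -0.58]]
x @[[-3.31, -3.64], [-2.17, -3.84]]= [[2.46, 3.03], [3.58, 4.78]]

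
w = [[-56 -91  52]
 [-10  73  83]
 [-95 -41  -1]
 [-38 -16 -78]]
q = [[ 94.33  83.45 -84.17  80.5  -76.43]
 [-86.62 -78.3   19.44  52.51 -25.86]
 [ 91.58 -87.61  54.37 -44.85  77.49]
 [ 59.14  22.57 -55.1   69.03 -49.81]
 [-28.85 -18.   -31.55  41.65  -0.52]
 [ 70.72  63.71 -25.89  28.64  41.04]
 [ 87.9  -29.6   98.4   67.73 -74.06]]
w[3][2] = -78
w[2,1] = -41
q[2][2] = 54.37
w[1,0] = -10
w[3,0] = -38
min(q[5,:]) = -25.89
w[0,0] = -56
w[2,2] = -1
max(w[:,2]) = 83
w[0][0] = -56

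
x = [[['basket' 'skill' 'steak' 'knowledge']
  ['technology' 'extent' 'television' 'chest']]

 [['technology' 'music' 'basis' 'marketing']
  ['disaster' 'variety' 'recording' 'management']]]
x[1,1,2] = 'recording'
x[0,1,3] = 'chest'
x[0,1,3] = 'chest'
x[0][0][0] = 'basket'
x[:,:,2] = [['steak', 'television'], ['basis', 'recording']]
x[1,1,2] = 'recording'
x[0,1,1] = 'extent'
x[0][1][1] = 'extent'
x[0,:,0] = ['basket', 'technology']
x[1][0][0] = 'technology'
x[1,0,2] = 'basis'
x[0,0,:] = ['basket', 'skill', 'steak', 'knowledge']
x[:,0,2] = ['steak', 'basis']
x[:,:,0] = [['basket', 'technology'], ['technology', 'disaster']]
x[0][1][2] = 'television'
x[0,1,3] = 'chest'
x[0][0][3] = 'knowledge'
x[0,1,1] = 'extent'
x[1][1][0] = 'disaster'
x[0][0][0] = 'basket'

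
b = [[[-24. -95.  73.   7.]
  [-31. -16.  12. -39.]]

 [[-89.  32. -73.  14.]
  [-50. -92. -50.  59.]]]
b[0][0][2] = 73.0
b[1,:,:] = [[-89.0, 32.0, -73.0, 14.0], [-50.0, -92.0, -50.0, 59.0]]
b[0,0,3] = 7.0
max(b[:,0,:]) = 73.0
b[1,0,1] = 32.0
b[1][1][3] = 59.0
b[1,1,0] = -50.0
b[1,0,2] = -73.0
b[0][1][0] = -31.0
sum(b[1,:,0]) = -139.0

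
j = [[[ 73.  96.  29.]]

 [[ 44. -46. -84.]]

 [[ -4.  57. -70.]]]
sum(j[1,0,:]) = -86.0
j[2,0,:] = [-4.0, 57.0, -70.0]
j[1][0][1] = -46.0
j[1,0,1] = -46.0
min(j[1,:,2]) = -84.0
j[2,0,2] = -70.0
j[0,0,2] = 29.0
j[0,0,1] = 96.0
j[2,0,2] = -70.0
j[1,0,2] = -84.0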